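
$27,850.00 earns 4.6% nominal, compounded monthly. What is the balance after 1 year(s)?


Formula: FV = P * (1 + r/m)^(m*t)
Period rate: r/m = 0.046 / 12 = 0.003833
Total periods: m*t = 12 * 1 = 12
Growth factor: (1 + 0.003833)^12 = 1.046982
FV = $27,850.00 * 1.046982 = $29,158.46

$29,158.46


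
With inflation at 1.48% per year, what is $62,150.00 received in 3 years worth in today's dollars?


Formula: Real value = nominal / (1 + inflation)^years
Price level: (1 + 0.0148)^3 = 1.04506
Real value = $62,150.00 / 1.04506 = $59,470.25

$59,470.25


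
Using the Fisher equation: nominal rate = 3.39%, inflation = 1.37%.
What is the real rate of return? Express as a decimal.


Formula: (1 + r_real) = (1 + r_nom) / (1 + inflation)
Substituting: (1 + r_real) = 1.0339 / 1.0137
(1 + r_real) = 1.019927
r_real = 1.019927 - 1 = 0.019927

0.019927


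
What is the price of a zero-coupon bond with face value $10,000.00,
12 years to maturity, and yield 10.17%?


Formula: Price = FV / (1 + r)^n
Substituting: Price = $10,000.00 / (1 + 0.1017)^12
Discount factor: (1.1017)^12 = 3.197129
Price = $10,000.00 / 3.197129 = $3,127.81

$3,127.81


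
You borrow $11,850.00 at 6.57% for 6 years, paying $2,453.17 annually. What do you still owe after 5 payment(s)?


Formula: Balance = PV*(1+r)^k - PMT*((1+r)^k - 1)/r
Growth: (1 + 0.0657)^5 = 1.374595
Accumulated factor: ((1+r)^k - 1)/r = 5.701601
Balance = $11,850.00 * 1.374595 - $2,453.17 * 5.701601
Balance = $2,301.96

$2,301.96


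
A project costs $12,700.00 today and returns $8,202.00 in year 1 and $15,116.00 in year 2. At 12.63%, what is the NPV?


Formula: NPV = C0 + C1/(1+r) + C2/(1+r)^2
Discount C1: $8,202.00 / (1 + 0.1263) = $7,282.25
Discount C2: $15,116.00 / (1 + 0.1263)^2 = $11,915.95
NPV = -$12,700.00 + $7,282.25 + $11,915.95 = $6,498.20

$6,498.20


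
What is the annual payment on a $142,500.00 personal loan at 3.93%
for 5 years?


Formula: PMT = PV * r / (1 - (1+r)^(-n))
Denominator: 1 - (1 + 0.0393)^(-5) = 0.175301
Numerator: $142,500.00 * 0.0393 = 5600.25
PMT = 5600.25 / 0.175301 = $31,946.44

$31,946.44


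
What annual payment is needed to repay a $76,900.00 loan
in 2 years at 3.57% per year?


Formula: PMT = PV * r / (1 - (1+r)^(-n))
Denominator: 1 - (1 + 0.0357)^(-2) = 0.067751
Numerator: $76,900.00 * 0.0357 = 2745.33
PMT = 2745.33 / 0.067751 = $40,521.03

$40,521.03


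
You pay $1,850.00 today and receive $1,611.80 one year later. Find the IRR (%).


Formula: IRR = C1/C0 - 1
Substituting: IRR = $1,611.80 / $1,850.00 - 1
Ratio: 0.871243 - 1 = -0.128757
IRR = -12.8757%

-12.8757%


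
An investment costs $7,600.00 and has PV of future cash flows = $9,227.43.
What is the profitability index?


Formula: PI = PV(cash flows) / initial investment
Substituting: PI = $9,227.43 / $7,600.00
PI = 1.2141

1.2141


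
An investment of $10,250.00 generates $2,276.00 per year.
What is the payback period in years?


Formula: Payback = investment / annual cash flow
Substituting: Payback = $10,250.00 / $2,276.00
Payback = 4.5035 years

4.5035 years


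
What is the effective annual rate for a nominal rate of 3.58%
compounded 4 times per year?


Formula: EAR = (1 + r/m)^m - 1
Period rate: r/m = 0.0358 / 4 = 0.00895
Compounding: (1 + 0.00895)^4 = 1.036283
EAR = 1.036283 - 1 = 0.036283

0.036283


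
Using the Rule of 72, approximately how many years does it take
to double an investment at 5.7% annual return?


Formula: Years ≈ 72 / r
Substituting: Years ≈ 72 / 5.7
Years ≈ 12.6

12.6 years


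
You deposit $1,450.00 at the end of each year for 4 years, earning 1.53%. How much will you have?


Formula: FV = PMT * ((1+r)^n - 1) / r
Growth factor: (1 + 0.0153)^4 = 1.062619
Numerator: 1.062619 - 1 = 0.062619
FV = $1,450.00 * 0.062619 / 0.0153 = $5,934.47

$5,934.47


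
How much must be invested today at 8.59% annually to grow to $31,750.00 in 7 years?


Formula: PV = FV / (1 + r)^n
Substituting: PV = $31,750.00 / (1 + 0.0859)^7
Discount factor: (1.0859)^7 = 1.780446
PV = $31,750.00 / 1.780446 = $17,832.61

$17,832.61


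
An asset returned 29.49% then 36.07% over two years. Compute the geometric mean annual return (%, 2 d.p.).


Formula: Geometric mean = ((1+r1)*(1+r2))^(1/2) - 1
Product: (1 + 0.2949) * (1 + 0.3607) = 1.2949 * 1.3607 = 1.76197
Square root: 1.76197^0.5 = 1.327392
Geometric mean = 1.327392 - 1 = 0.327392
As percentage: 32.74%

32.74%


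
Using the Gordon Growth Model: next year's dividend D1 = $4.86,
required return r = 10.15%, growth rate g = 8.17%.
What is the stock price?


Formula: P = D1 / (r - g)
Spread: r - g = 0.1015 - 0.0817 = 0.0198
Substituting: P = $4.86 / 0.0198
P = $245.45

$245.45


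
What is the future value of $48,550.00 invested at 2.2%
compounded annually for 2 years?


Formula: FV = P * (1 + r)^n
Substituting: FV = $48,550.00 * (1 + 0.022)^2
Growth factor: (1.022)^2 = 1.044484
FV = $48,550.00 * 1.044484 = $50,709.70

$50,709.70


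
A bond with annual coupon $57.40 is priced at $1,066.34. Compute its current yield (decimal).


Formula: Current yield = annual coupon / price
Substituting: CY = $57.40 / $1,066.34
CY = 0.053829

0.053829


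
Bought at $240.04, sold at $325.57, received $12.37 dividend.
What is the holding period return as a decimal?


Formula: HPR = (P1 - P0 + D) / P0
Gain: $325.57 - $240.04 + $12.37 = $97.90
HPR = $97.90 / $240.04 = 0.4078

0.4078


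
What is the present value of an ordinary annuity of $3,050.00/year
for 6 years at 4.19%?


Formula: PV = PMT * (1 - (1+r)^(-n)) / r
Discount factor: (1 + 0.0419)^(-6) = 0.781707
Bracket: 1 - 0.781707 = 0.218293
PV = $3,050.00 * 0.218293 / 0.0419 = $15,890.09

$15,890.09


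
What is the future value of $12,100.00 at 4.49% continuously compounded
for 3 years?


Formula: FV = P * e^(r*t)
Exponent: r*t = 0.0449 * 3 = 0.1347
e^(0.1347) = 1.144193
FV = $12,100.00 * 1.144193 = $13,844.74

$13,844.74


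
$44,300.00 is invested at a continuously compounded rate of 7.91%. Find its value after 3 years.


Formula: FV = P * e^(r*t)
Exponent: r*t = 0.0791 * 3 = 0.2373
e^(0.2373) = 1.267821
FV = $44,300.00 * 1.267821 = $56,164.49

$56,164.49


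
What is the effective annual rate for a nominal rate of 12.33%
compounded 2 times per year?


Formula: EAR = (1 + r/m)^m - 1
Period rate: r/m = 0.1233 / 2 = 0.06165
Compounding: (1 + 0.06165)^2 = 1.127101
EAR = 1.127101 - 1 = 0.127101

0.127101


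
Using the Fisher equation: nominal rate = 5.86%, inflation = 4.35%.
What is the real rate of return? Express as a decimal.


Formula: (1 + r_real) = (1 + r_nom) / (1 + inflation)
Substituting: (1 + r_real) = 1.0586 / 1.0435
(1 + r_real) = 1.014471
r_real = 1.014471 - 1 = 0.014471

0.014471


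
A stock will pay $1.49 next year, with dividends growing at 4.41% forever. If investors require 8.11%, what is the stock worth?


Formula: P = D1 / (r - g)
Spread: r - g = 0.0811 - 0.0441 = 0.037
Substituting: P = $1.49 / 0.037
P = $40.27

$40.27


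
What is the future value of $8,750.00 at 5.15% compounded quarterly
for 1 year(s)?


Formula: FV = P * (1 + r/m)^(m*t)
Period rate: r/m = 0.0515 / 4 = 0.012875
Total periods: m*t = 4 * 1 = 4
Growth factor: (1 + 0.012875)^4 = 1.052503
FV = $8,750.00 * 1.052503 = $9,209.40

$9,209.40


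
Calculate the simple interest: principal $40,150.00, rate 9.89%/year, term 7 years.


Formula: I = P * r * t
Substituting: I = $40,150.00 * 0.0989 * 7
Step: I = $40,150.00 * 0.6923
I = $27,795.85

$27,795.85


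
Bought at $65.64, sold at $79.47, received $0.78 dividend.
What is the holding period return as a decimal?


Formula: HPR = (P1 - P0 + D) / P0
Gain: $79.47 - $65.64 + $0.78 = $14.61
HPR = $14.61 / $65.64 = 0.2226

0.2226


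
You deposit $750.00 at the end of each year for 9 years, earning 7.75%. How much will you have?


Formula: FV = PMT * ((1+r)^n - 1) / r
Growth factor: (1 + 0.0775)^9 = 1.957742
Numerator: 1.957742 - 1 = 0.957742
FV = $750.00 * 0.957742 / 0.0775 = $9,268.47

$9,268.47


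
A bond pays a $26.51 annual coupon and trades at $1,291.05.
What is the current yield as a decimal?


Formula: Current yield = annual coupon / price
Substituting: CY = $26.51 / $1,291.05
CY = 0.020534

0.020534


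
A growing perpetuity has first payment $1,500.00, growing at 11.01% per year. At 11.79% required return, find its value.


Formula: PV = C / (r - g)
Spread: r - g = 0.1179 - 0.1101 = 0.0078
Substituting: PV = $1,500.00 / 0.0078
PV = $192,307.69

$192,307.69


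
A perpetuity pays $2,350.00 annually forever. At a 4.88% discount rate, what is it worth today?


Formula: PV = C / r
Substituting: PV = $2,350.00 / 0.0488
PV = $48,155.74

$48,155.74


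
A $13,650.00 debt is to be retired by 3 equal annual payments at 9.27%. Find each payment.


Formula: PMT = PV * r / (1 - (1+r)^(-n))
Denominator: 1 - (1 + 0.0927)^(-3) = 0.233526
Numerator: $13,650.00 * 0.0927 = 1265.355
PMT = 1265.355 / 0.233526 = $5,418.47

$5,418.47


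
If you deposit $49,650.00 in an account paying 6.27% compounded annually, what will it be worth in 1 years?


Formula: FV = P * (1 + r)^n
Substituting: FV = $49,650.00 * (1 + 0.0627)^1
Growth factor: (1.0627)^1 = 1.0627
FV = $49,650.00 * 1.0627 = $52,763.06

$52,763.06


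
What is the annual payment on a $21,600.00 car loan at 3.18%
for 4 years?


Formula: PMT = PV * r / (1 - (1+r)^(-n))
Denominator: 1 - (1 + 0.0318)^(-4) = 0.117697
Numerator: $21,600.00 * 0.0318 = 686.88
PMT = 686.88 / 0.117697 = $5,836.02

$5,836.02


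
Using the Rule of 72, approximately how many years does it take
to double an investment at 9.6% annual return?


Formula: Years ≈ 72 / r
Substituting: Years ≈ 72 / 9.6
Years ≈ 7.5

7.5 years


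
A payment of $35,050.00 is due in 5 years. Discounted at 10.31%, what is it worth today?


Formula: PV = FV / (1 + r)^n
Substituting: PV = $35,050.00 / (1 + 0.1031)^5
Discount factor: (1.1031)^5 = 1.633332
PV = $35,050.00 / 1.633332 = $21,459.20

$21,459.20


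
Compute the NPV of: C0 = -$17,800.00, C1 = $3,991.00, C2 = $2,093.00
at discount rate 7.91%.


Formula: NPV = C0 + C1/(1+r) + C2/(1+r)^2
Discount C1: $3,991.00 / (1 + 0.0791) = $3,698.45
Discount C2: $2,093.00 / (1 + 0.0791)^2 = $1,797.40
NPV = -$17,800.00 + $3,698.45 + $1,797.40 = -$12,304.14

-$12,304.14


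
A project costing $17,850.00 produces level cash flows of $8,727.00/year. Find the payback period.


Formula: Payback = investment / annual cash flow
Substituting: Payback = $17,850.00 / $8,727.00
Payback = 2.0454 years

2.0454 years


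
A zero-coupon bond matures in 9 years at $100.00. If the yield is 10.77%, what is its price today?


Formula: Price = FV / (1 + r)^n
Substituting: Price = $100.00 / (1 + 0.1077)^9
Discount factor: (1.1077)^9 = 2.510726
Price = $100.00 / 2.510726 = $39.83

$39.83


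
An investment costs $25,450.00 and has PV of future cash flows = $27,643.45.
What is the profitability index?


Formula: PI = PV(cash flows) / initial investment
Substituting: PI = $27,643.45 / $25,450.00
PI = 1.0862

1.0862


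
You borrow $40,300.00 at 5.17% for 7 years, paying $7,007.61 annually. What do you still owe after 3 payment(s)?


Formula: Balance = PV*(1+r)^k - PMT*((1+r)^k - 1)/r
Growth: (1 + 0.0517)^3 = 1.163257
Accumulated factor: ((1+r)^k - 1)/r = 3.157773
Balance = $40,300.00 * 1.163257 - $7,007.61 * 3.157773
Balance = $24,750.81

$24,750.81


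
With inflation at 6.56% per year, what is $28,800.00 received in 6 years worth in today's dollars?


Formula: Real value = nominal / (1 + inflation)^years
Price level: (1 + 0.0656)^6 = 1.464082
Real value = $28,800.00 / 1.464082 = $19,671.04

$19,671.04


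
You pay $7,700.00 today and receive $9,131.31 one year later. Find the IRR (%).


Formula: IRR = C1/C0 - 1
Substituting: IRR = $9,131.31 / $7,700.00 - 1
Ratio: 1.185884 - 1 = 0.185884
IRR = 18.5884%

18.5884%


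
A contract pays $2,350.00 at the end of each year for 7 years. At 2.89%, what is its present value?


Formula: PV = PMT * (1 - (1+r)^(-n)) / r
Discount factor: (1 + 0.0289)^(-7) = 0.819196
Bracket: 1 - 0.819196 = 0.180804
PV = $2,350.00 * 0.180804 / 0.0289 = $14,702.05

$14,702.05


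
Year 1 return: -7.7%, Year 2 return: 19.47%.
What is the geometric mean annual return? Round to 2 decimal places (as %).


Formula: Geometric mean = ((1+r1)*(1+r2))^(1/2) - 1
Product: (1 + -0.077) * (1 + 0.1947) = 0.923 * 1.1947 = 1.102708
Square root: 1.102708^0.5 = 1.050099
Geometric mean = 1.050099 - 1 = 0.050099
As percentage: 5.01%

5.01%


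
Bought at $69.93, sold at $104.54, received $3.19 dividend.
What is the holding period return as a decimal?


Formula: HPR = (P1 - P0 + D) / P0
Gain: $104.54 - $69.93 + $3.19 = $37.80
HPR = $37.80 / $69.93 = 0.5405

0.5405


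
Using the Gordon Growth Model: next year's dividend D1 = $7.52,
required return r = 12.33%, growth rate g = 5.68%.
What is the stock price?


Formula: P = D1 / (r - g)
Spread: r - g = 0.1233 - 0.0568 = 0.0665
Substituting: P = $7.52 / 0.0665
P = $113.08

$113.08


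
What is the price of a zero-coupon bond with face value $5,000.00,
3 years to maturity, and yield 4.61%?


Formula: Price = FV / (1 + r)^n
Substituting: Price = $5,000.00 / (1 + 0.0461)^3
Discount factor: (1.0461)^3 = 1.144774
Price = $5,000.00 / 1.144774 = $4,367.68

$4,367.68


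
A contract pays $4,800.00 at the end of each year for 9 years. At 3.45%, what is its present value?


Formula: PV = PMT * (1 - (1+r)^(-n)) / r
Discount factor: (1 + 0.0345)^(-9) = 0.736929
Bracket: 1 - 0.736929 = 0.263071
PV = $4,800.00 * 0.263071 / 0.0345 = $36,601.21

$36,601.21


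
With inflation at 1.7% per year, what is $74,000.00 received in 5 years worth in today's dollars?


Formula: Real value = nominal / (1 + inflation)^years
Price level: (1 + 0.017)^5 = 1.08794
Real value = $74,000.00 / 1.08794 = $68,018.49

$68,018.49


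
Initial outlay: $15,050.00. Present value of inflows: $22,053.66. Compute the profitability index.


Formula: PI = PV(cash flows) / initial investment
Substituting: PI = $22,053.66 / $15,050.00
PI = 1.4654

1.4654


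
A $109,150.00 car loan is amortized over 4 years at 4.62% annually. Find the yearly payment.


Formula: PMT = PV * r / (1 - (1+r)^(-n))
Denominator: 1 - (1 + 0.0462)^(-4) = 0.165279
Numerator: $109,150.00 * 0.0462 = 5042.73
PMT = 5042.73 / 0.165279 = $30,510.34

$30,510.34


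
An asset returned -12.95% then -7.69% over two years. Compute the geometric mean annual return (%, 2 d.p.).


Formula: Geometric mean = ((1+r1)*(1+r2))^(1/2) - 1
Product: (1 + -0.1295) * (1 + -0.0769) = 0.8705 * 0.9231 = 0.803559
Square root: 0.803559^0.5 = 0.896414
Geometric mean = 0.896414 - 1 = -0.103586
As percentage: -10.36%

-10.36%


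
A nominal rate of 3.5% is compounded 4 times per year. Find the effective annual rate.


Formula: EAR = (1 + r/m)^m - 1
Period rate: r/m = 0.035 / 4 = 0.00875
Compounding: (1 + 0.00875)^4 = 1.035462
EAR = 1.035462 - 1 = 0.035462

0.035462


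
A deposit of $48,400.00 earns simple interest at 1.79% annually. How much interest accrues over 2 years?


Formula: I = P * r * t
Substituting: I = $48,400.00 * 0.0179 * 2
Step: I = $48,400.00 * 0.0358
I = $1,732.72

$1,732.72


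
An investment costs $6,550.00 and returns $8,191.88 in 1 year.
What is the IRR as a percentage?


Formula: IRR = C1/C0 - 1
Substituting: IRR = $8,191.88 / $6,550.00 - 1
Ratio: 1.250669 - 1 = 0.250669
IRR = 25.0669%

25.0669%


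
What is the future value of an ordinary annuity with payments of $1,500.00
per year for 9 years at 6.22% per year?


Formula: FV = PMT * ((1+r)^n - 1) / r
Growth factor: (1 + 0.0622)^9 = 1.7213
Numerator: 1.7213 - 1 = 0.7213
FV = $1,500.00 * 0.7213 / 0.0622 = $17,394.70

$17,394.70


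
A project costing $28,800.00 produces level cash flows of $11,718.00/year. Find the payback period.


Formula: Payback = investment / annual cash flow
Substituting: Payback = $28,800.00 / $11,718.00
Payback = 2.4578 years

2.4578 years


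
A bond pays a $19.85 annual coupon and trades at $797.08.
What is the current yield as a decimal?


Formula: Current yield = annual coupon / price
Substituting: CY = $19.85 / $797.08
CY = 0.024903

0.024903


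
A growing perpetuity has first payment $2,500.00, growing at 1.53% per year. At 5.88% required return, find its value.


Formula: PV = C / (r - g)
Spread: r - g = 0.0588 - 0.0153 = 0.0435
Substituting: PV = $2,500.00 / 0.0435
PV = $57,471.26

$57,471.26


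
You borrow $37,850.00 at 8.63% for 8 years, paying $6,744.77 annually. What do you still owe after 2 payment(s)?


Formula: Balance = PV*(1+r)^k - PMT*((1+r)^k - 1)/r
Growth: (1 + 0.0863)^2 = 1.180048
Accumulated factor: ((1+r)^k - 1)/r = 2.0863
Balance = $37,850.00 * 1.180048 - $6,744.77 * 2.0863
Balance = $30,593.19

$30,593.19


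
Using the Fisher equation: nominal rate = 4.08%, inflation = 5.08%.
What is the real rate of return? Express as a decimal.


Formula: (1 + r_real) = (1 + r_nom) / (1 + inflation)
Substituting: (1 + r_real) = 1.0408 / 1.0508
(1 + r_real) = 0.990483
r_real = 0.990483 - 1 = -0.009517

-0.009517


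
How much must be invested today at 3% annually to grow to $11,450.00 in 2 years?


Formula: PV = FV / (1 + r)^n
Substituting: PV = $11,450.00 / (1 + 0.03)^2
Discount factor: (1.03)^2 = 1.0609
PV = $11,450.00 / 1.0609 = $10,792.72

$10,792.72


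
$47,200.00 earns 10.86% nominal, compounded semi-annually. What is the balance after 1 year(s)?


Formula: FV = P * (1 + r/m)^(m*t)
Period rate: r/m = 0.1086 / 2 = 0.0543
Total periods: m*t = 2 * 1 = 2
Growth factor: (1 + 0.0543)^2 = 1.111548
FV = $47,200.00 * 1.111548 = $52,465.09

$52,465.09


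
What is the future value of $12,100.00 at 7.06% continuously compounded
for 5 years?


Formula: FV = P * e^(r*t)
Exponent: r*t = 0.0706 * 5 = 0.353
e^(0.353) = 1.423331
FV = $12,100.00 * 1.423331 = $17,222.31

$17,222.31


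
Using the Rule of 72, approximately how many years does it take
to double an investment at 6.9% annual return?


Formula: Years ≈ 72 / r
Substituting: Years ≈ 72 / 6.9
Years ≈ 10.4

10.4 years


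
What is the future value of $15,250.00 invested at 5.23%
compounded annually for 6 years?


Formula: FV = P * (1 + r)^n
Substituting: FV = $15,250.00 * (1 + 0.0523)^6
Growth factor: (1.0523)^6 = 1.357805
FV = $15,250.00 * 1.357805 = $20,706.53

$20,706.53


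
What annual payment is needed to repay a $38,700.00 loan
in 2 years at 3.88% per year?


Formula: PMT = PV * r / (1 - (1+r)^(-n))
Denominator: 1 - (1 + 0.0388)^(-2) = 0.073306
Numerator: $38,700.00 * 0.0388 = 1501.56
PMT = 1501.56 / 0.073306 = $20,483.31

$20,483.31


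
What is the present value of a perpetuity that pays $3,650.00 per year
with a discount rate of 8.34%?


Formula: PV = C / r
Substituting: PV = $3,650.00 / 0.0834
PV = $43,764.99

$43,764.99


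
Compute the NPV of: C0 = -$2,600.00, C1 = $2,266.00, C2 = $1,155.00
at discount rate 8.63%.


Formula: NPV = C0 + C1/(1+r) + C2/(1+r)^2
Discount C1: $2,266.00 / (1 + 0.0863) = $2,085.98
Discount C2: $1,155.00 / (1 + 0.0863)^2 = $978.77
NPV = -$2,600.00 + $2,085.98 + $978.77 = $464.75

$464.75


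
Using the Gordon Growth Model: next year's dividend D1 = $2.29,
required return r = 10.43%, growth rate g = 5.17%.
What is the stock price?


Formula: P = D1 / (r - g)
Spread: r - g = 0.1043 - 0.0517 = 0.0526
Substituting: P = $2.29 / 0.0526
P = $43.54

$43.54


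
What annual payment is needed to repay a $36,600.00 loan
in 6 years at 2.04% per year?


Formula: PMT = PV * r / (1 - (1+r)^(-n))
Denominator: 1 - (1 + 0.0204)^(-6) = 0.114115
Numerator: $36,600.00 * 0.0204 = 746.64
PMT = 746.64 / 0.114115 = $6,542.87

$6,542.87


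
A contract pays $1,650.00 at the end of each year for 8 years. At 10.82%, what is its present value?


Formula: PV = PMT * (1 - (1+r)^(-n)) / r
Discount factor: (1 + 0.1082)^(-8) = 0.439597
Bracket: 1 - 0.439597 = 0.560403
PV = $1,650.00 * 0.560403 / 0.1082 = $8,545.89

$8,545.89


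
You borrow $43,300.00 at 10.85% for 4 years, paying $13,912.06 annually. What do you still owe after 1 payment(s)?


Formula: Balance = PV*(1+r)^k - PMT*((1+r)^k - 1)/r
Growth: (1 + 0.1085)^1 = 1.1085
Accumulated factor: ((1+r)^k - 1)/r = 1.0
Balance = $43,300.00 * 1.1085 - $13,912.06 * 1.0
Balance = $34,085.99

$34,085.99


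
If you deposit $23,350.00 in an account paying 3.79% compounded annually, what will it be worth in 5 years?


Formula: FV = P * (1 + r)^n
Substituting: FV = $23,350.00 * (1 + 0.0379)^5
Growth factor: (1.0379)^5 = 1.204419
FV = $23,350.00 * 1.204419 = $28,123.18

$28,123.18


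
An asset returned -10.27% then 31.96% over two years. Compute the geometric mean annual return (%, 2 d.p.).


Formula: Geometric mean = ((1+r1)*(1+r2))^(1/2) - 1
Product: (1 + -0.1027) * (1 + 0.3196) = 0.8973 * 1.3196 = 1.184077
Square root: 1.184077^0.5 = 1.088153
Geometric mean = 1.088153 - 1 = 0.088153
As percentage: 8.82%

8.82%


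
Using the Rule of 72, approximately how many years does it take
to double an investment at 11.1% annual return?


Formula: Years ≈ 72 / r
Substituting: Years ≈ 72 / 11.1
Years ≈ 6.5

6.5 years


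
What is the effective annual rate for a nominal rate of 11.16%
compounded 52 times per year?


Formula: EAR = (1 + r/m)^m - 1
Period rate: r/m = 0.1116 / 52 = 0.002146
Compounding: (1 + 0.002146)^52 = 1.117932
EAR = 1.117932 - 1 = 0.117932

0.117932


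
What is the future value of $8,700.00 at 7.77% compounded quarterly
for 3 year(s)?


Formula: FV = P * (1 + r/m)^(m*t)
Period rate: r/m = 0.0777 / 4 = 0.019425
Total periods: m*t = 4 * 3 = 12
Growth factor: (1 + 0.019425)^12 = 1.259689
FV = $8,700.00 * 1.259689 = $10,959.29

$10,959.29


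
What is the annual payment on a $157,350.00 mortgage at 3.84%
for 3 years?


Formula: PMT = PV * r / (1 - (1+r)^(-n))
Denominator: 1 - (1 + 0.0384)^(-3) = 0.106888
Numerator: $157,350.00 * 0.0384 = 6042.24
PMT = 6042.24 / 0.106888 = $56,528.74

$56,528.74


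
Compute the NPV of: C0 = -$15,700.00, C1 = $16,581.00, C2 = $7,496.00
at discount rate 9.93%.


Formula: NPV = C0 + C1/(1+r) + C2/(1+r)^2
Discount C1: $16,581.00 / (1 + 0.0993) = $15,083.23
Discount C2: $7,496.00 / (1 + 0.0993)^2 = $6,202.93
NPV = -$15,700.00 + $15,083.23 + $6,202.93 = $5,586.17

$5,586.17


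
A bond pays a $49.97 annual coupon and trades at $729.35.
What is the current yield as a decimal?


Formula: Current yield = annual coupon / price
Substituting: CY = $49.97 / $729.35
CY = 0.068513

0.068513


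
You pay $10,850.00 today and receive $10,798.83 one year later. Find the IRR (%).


Formula: IRR = C1/C0 - 1
Substituting: IRR = $10,798.83 / $10,850.00 - 1
Ratio: 0.995284 - 1 = -0.004716
IRR = -0.4716%

-0.4716%


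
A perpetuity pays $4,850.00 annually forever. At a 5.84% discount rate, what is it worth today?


Formula: PV = C / r
Substituting: PV = $4,850.00 / 0.0584
PV = $83,047.95

$83,047.95


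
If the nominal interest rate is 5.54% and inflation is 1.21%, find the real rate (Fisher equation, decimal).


Formula: (1 + r_real) = (1 + r_nom) / (1 + inflation)
Substituting: (1 + r_real) = 1.0554 / 1.0121
(1 + r_real) = 1.042782
r_real = 1.042782 - 1 = 0.042782

0.042782


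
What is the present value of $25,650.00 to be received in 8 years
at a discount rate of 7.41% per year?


Formula: PV = FV / (1 + r)^n
Substituting: PV = $25,650.00 / (1 + 0.0741)^8
Discount factor: (1.0741)^8 = 1.771568
PV = $25,650.00 / 1.771568 = $14,478.70

$14,478.70


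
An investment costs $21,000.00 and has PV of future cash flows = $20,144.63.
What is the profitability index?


Formula: PI = PV(cash flows) / initial investment
Substituting: PI = $20,144.63 / $21,000.00
PI = 0.9593

0.9593


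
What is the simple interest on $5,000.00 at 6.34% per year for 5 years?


Formula: I = P * r * t
Substituting: I = $5,000.00 * 0.0634 * 5
Step: I = $5,000.00 * 0.317
I = $1,585.00

$1,585.00


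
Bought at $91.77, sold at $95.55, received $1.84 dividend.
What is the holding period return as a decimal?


Formula: HPR = (P1 - P0 + D) / P0
Gain: $95.55 - $91.77 + $1.84 = $5.62
HPR = $5.62 / $91.77 = 0.0612

0.0612


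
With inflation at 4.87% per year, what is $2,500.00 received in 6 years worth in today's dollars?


Formula: Real value = nominal / (1 + inflation)^years
Price level: (1 + 0.0487)^6 = 1.330171
Real value = $2,500.00 / 1.330171 = $1,879.46

$1,879.46


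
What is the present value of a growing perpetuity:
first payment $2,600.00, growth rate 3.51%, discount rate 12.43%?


Formula: PV = C / (r - g)
Spread: r - g = 0.1243 - 0.0351 = 0.0892
Substituting: PV = $2,600.00 / 0.0892
PV = $29,147.98

$29,147.98


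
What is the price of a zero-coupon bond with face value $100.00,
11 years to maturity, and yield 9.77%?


Formula: Price = FV / (1 + r)^n
Substituting: Price = $100.00 / (1 + 0.0977)^11
Discount factor: (1.0977)^11 = 2.788177
Price = $100.00 / 2.788177 = $35.87

$35.87


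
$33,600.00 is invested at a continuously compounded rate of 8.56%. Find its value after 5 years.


Formula: FV = P * e^(r*t)
Exponent: r*t = 0.0856 * 5 = 0.428
e^(0.428) = 1.534186
FV = $33,600.00 * 1.534186 = $51,548.65

$51,548.65


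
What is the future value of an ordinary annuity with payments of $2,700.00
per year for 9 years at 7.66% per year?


Formula: FV = PMT * ((1+r)^n - 1) / r
Growth factor: (1 + 0.0766)^9 = 1.943074
Numerator: 1.943074 - 1 = 0.943074
FV = $2,700.00 * 0.943074 / 0.0766 = $33,241.52

$33,241.52


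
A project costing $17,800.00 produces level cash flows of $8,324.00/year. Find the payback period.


Formula: Payback = investment / annual cash flow
Substituting: Payback = $17,800.00 / $8,324.00
Payback = 2.1384 years

2.1384 years


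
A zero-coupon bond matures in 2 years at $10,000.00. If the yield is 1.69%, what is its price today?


Formula: Price = FV / (1 + r)^n
Substituting: Price = $10,000.00 / (1 + 0.0169)^2
Discount factor: (1.0169)^2 = 1.034086
Price = $10,000.00 / 1.034086 = $9,670.38

$9,670.38


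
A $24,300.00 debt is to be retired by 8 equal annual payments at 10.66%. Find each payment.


Formula: PMT = PV * r / (1 - (1+r)^(-n))
Denominator: 1 - (1 + 0.1066)^(-8) = 0.555292
Numerator: $24,300.00 * 0.1066 = 2590.38
PMT = 2590.38 / 0.555292 = $4,664.89

$4,664.89


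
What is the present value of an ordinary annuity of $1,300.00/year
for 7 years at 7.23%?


Formula: PV = PMT * (1 - (1+r)^(-n)) / r
Discount factor: (1 + 0.0723)^(-7) = 0.613459
Bracket: 1 - 0.613459 = 0.386541
PV = $1,300.00 * 0.386541 / 0.0723 = $6,950.25

$6,950.25


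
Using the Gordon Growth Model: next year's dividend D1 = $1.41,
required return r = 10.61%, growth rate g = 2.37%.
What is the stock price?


Formula: P = D1 / (r - g)
Spread: r - g = 0.1061 - 0.0237 = 0.0824
Substituting: P = $1.41 / 0.0824
P = $17.11

$17.11


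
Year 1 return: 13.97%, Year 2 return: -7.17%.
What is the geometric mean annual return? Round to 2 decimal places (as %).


Formula: Geometric mean = ((1+r1)*(1+r2))^(1/2) - 1
Product: (1 + 0.1397) * (1 + -0.0717) = 1.1397 * 0.9283 = 1.057984
Square root: 1.057984^0.5 = 1.028583
Geometric mean = 1.028583 - 1 = 0.028583
As percentage: 2.86%

2.86%


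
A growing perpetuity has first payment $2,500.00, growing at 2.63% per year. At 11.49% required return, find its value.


Formula: PV = C / (r - g)
Spread: r - g = 0.1149 - 0.0263 = 0.0886
Substituting: PV = $2,500.00 / 0.0886
PV = $28,216.70

$28,216.70


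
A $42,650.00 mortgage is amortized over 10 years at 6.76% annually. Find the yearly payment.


Formula: PMT = PV * r / (1 - (1+r)^(-n))
Denominator: 1 - (1 + 0.0676)^(-10) = 0.480107
Numerator: $42,650.00 * 0.0676 = 2883.14
PMT = 2883.14 / 0.480107 = $6,005.21

$6,005.21


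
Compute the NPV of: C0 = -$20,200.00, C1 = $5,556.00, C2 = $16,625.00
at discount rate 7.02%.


Formula: NPV = C0 + C1/(1+r) + C2/(1+r)^2
Discount C1: $5,556.00 / (1 + 0.0702) = $5,191.55
Discount C2: $16,625.00 / (1 + 0.0702)^2 = $14,515.49
NPV = -$20,200.00 + $5,191.55 + $14,515.49 = -$492.96

-$492.96


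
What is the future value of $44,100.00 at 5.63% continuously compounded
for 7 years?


Formula: FV = P * e^(r*t)
Exponent: r*t = 0.0563 * 7 = 0.3941
e^(0.3941) = 1.483049
FV = $44,100.00 * 1.483049 = $65,402.45

$65,402.45


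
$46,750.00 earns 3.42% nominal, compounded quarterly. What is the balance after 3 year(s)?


Formula: FV = P * (1 + r/m)^(m*t)
Period rate: r/m = 0.0342 / 4 = 0.00855
Total periods: m*t = 4 * 3 = 12
Growth factor: (1 + 0.00855)^12 = 1.107565
FV = $46,750.00 * 1.107565 = $51,778.66

$51,778.66


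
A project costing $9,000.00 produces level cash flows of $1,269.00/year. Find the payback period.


Formula: Payback = investment / annual cash flow
Substituting: Payback = $9,000.00 / $1,269.00
Payback = 7.0922 years

7.0922 years


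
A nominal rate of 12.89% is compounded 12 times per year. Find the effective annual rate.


Formula: EAR = (1 + r/m)^m - 1
Period rate: r/m = 0.1289 / 12 = 0.010742
Compounding: (1 + 0.010742)^12 = 1.136795
EAR = 1.136795 - 1 = 0.136795

0.136795


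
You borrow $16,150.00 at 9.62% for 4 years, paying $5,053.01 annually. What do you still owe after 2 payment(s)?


Formula: Balance = PV*(1+r)^k - PMT*((1+r)^k - 1)/r
Growth: (1 + 0.0962)^2 = 1.201654
Accumulated factor: ((1+r)^k - 1)/r = 2.0962
Balance = $16,150.00 * 1.201654 - $5,053.01 * 2.0962
Balance = $8,814.60

$8,814.60


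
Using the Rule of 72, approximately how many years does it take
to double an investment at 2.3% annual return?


Formula: Years ≈ 72 / r
Substituting: Years ≈ 72 / 2.3
Years ≈ 31.3

31.3 years


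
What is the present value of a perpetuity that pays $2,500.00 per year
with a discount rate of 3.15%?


Formula: PV = C / r
Substituting: PV = $2,500.00 / 0.0315
PV = $79,365.08

$79,365.08


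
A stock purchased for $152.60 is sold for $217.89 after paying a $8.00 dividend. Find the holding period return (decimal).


Formula: HPR = (P1 - P0 + D) / P0
Gain: $217.89 - $152.60 + $8.00 = $73.29
HPR = $73.29 / $152.60 = 0.4803

0.4803


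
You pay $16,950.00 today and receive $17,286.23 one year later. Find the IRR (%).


Formula: IRR = C1/C0 - 1
Substituting: IRR = $17,286.23 / $16,950.00 - 1
Ratio: 1.019837 - 1 = 0.019837
IRR = 1.9837%

1.9837%


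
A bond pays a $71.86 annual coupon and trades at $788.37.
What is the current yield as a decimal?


Formula: Current yield = annual coupon / price
Substituting: CY = $71.86 / $788.37
CY = 0.09115

0.09115


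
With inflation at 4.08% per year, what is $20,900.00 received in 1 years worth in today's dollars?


Formula: Real value = nominal / (1 + inflation)^years
Price level: (1 + 0.0408)^1 = 1.0408
Real value = $20,900.00 / 1.0408 = $20,080.71

$20,080.71


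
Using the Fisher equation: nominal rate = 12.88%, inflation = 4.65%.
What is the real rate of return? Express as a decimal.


Formula: (1 + r_real) = (1 + r_nom) / (1 + inflation)
Substituting: (1 + r_real) = 1.1288 / 1.0465
(1 + r_real) = 1.078643
r_real = 1.078643 - 1 = 0.078643

0.078643


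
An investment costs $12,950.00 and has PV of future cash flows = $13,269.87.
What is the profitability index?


Formula: PI = PV(cash flows) / initial investment
Substituting: PI = $13,269.87 / $12,950.00
PI = 1.0247

1.0247


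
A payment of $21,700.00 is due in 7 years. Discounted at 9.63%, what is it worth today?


Formula: PV = FV / (1 + r)^n
Substituting: PV = $21,700.00 / (1 + 0.0963)^7
Discount factor: (1.0963)^7 = 1.903294
PV = $21,700.00 / 1.903294 = $11,401.29

$11,401.29


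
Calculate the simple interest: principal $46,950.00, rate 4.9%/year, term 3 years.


Formula: I = P * r * t
Substituting: I = $46,950.00 * 0.049 * 3
Step: I = $46,950.00 * 0.147
I = $6,901.65

$6,901.65


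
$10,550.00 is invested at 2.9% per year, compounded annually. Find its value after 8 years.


Formula: FV = P * (1 + r)^n
Substituting: FV = $10,550.00 * (1 + 0.029)^8
Growth factor: (1.029)^8 = 1.256964
FV = $10,550.00 * 1.256964 = $13,260.98

$13,260.98


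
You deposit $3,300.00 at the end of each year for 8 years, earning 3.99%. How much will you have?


Formula: FV = PMT * ((1+r)^n - 1) / r
Growth factor: (1 + 0.0399)^8 = 1.367517
Numerator: 1.367517 - 1 = 0.367517
FV = $3,300.00 * 0.367517 / 0.0399 = $30,396.11

$30,396.11


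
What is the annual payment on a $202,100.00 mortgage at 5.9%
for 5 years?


Formula: PMT = PV * r / (1 - (1+r)^(-n))
Denominator: 1 - (1 + 0.059)^(-5) = 0.249207
Numerator: $202,100.00 * 0.059 = 11923.9
PMT = 11923.9 / 0.249207 = $47,847.37

$47,847.37


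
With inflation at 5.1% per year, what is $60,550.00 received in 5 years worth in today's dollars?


Formula: Real value = nominal / (1 + inflation)^years
Price level: (1 + 0.051)^5 = 1.282371
Real value = $60,550.00 / 1.282371 = $47,217.24

$47,217.24


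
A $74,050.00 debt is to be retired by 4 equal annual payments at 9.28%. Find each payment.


Formula: PMT = PV * r / (1 - (1+r)^(-n))
Denominator: 1 - (1 + 0.0928)^(-4) = 0.298808
Numerator: $74,050.00 * 0.0928 = 6871.84
PMT = 6871.84 / 0.298808 = $22,997.55

$22,997.55


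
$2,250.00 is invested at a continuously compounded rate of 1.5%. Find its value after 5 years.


Formula: FV = P * e^(r*t)
Exponent: r*t = 0.015 * 5 = 0.075
e^(0.075) = 1.077884
FV = $2,250.00 * 1.077884 = $2,425.24

$2,425.24


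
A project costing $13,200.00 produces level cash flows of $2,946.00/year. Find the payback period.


Formula: Payback = investment / annual cash flow
Substituting: Payback = $13,200.00 / $2,946.00
Payback = 4.4807 years

4.4807 years


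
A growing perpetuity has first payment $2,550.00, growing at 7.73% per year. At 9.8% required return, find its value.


Formula: PV = C / (r - g)
Spread: r - g = 0.098 - 0.0773 = 0.0207
Substituting: PV = $2,550.00 / 0.0207
PV = $123,188.41

$123,188.41


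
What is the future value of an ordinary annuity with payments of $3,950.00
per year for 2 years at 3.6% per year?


Formula: FV = PMT * ((1+r)^n - 1) / r
Growth factor: (1 + 0.036)^2 = 1.073296
Numerator: 1.073296 - 1 = 0.073296
FV = $3,950.00 * 0.073296 / 0.036 = $8,042.20

$8,042.20


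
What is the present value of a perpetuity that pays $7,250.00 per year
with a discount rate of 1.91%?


Formula: PV = C / r
Substituting: PV = $7,250.00 / 0.0191
PV = $379,581.15

$379,581.15


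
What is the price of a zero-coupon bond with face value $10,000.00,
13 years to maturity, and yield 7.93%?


Formula: Price = FV / (1 + r)^n
Substituting: Price = $10,000.00 / (1 + 0.0793)^13
Discount factor: (1.0793)^13 = 2.696797
Price = $10,000.00 / 2.696797 = $3,708.10

$3,708.10


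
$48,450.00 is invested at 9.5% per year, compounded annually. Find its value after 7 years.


Formula: FV = P * (1 + r)^n
Substituting: FV = $48,450.00 * (1 + 0.095)^7
Growth factor: (1.095)^7 = 1.887552
FV = $48,450.00 * 1.887552 = $91,451.88

$91,451.88


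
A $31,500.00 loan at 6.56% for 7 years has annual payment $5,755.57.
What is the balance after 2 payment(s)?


Formula: Balance = PV*(1+r)^k - PMT*((1+r)^k - 1)/r
Growth: (1 + 0.0656)^2 = 1.135503
Accumulated factor: ((1+r)^k - 1)/r = 2.0656
Balance = $31,500.00 * 1.135503 - $5,755.57 * 2.0656
Balance = $23,879.65

$23,879.65


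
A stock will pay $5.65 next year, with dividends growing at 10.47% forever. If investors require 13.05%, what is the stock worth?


Formula: P = D1 / (r - g)
Spread: r - g = 0.1305 - 0.1047 = 0.0258
Substituting: P = $5.65 / 0.0258
P = $218.99

$218.99


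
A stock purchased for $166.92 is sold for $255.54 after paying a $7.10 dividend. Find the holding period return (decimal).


Formula: HPR = (P1 - P0 + D) / P0
Gain: $255.54 - $166.92 + $7.10 = $95.72
HPR = $95.72 / $166.92 = 0.5734

0.5734


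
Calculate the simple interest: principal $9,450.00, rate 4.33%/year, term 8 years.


Formula: I = P * r * t
Substituting: I = $9,450.00 * 0.0433 * 8
Step: I = $9,450.00 * 0.3464
I = $3,273.48

$3,273.48


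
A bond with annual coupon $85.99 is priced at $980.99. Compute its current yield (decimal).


Formula: Current yield = annual coupon / price
Substituting: CY = $85.99 / $980.99
CY = 0.087656

0.087656


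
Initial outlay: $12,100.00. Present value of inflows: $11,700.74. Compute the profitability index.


Formula: PI = PV(cash flows) / initial investment
Substituting: PI = $11,700.74 / $12,100.00
PI = 0.967

0.967


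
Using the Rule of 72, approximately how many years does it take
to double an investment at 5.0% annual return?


Formula: Years ≈ 72 / r
Substituting: Years ≈ 72 / 5.0
Years ≈ 14.4

14.4 years


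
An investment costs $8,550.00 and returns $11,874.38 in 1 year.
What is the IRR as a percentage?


Formula: IRR = C1/C0 - 1
Substituting: IRR = $11,874.38 / $8,550.00 - 1
Ratio: 1.388816 - 1 = 0.388816
IRR = 38.8816%

38.8816%


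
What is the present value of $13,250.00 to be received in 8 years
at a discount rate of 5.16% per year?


Formula: PV = FV / (1 + r)^n
Substituting: PV = $13,250.00 / (1 + 0.0516)^8
Discount factor: (1.0516)^8 = 1.495563
PV = $13,250.00 / 1.495563 = $8,859.54

$8,859.54


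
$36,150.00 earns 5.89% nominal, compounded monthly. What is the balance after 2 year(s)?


Formula: FV = P * (1 + r/m)^(m*t)
Period rate: r/m = 0.0589 / 12 = 0.004908
Total periods: m*t = 12 * 2 = 24
Growth factor: (1 + 0.004908)^24 = 1.124695
FV = $36,150.00 * 1.124695 = $40,657.72

$40,657.72


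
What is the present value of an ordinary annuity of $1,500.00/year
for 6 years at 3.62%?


Formula: PV = PMT * (1 - (1+r)^(-n)) / r
Discount factor: (1 + 0.0362)^(-6) = 0.807864
Bracket: 1 - 0.807864 = 0.192136
PV = $1,500.00 * 0.192136 / 0.0362 = $7,961.42

$7,961.42


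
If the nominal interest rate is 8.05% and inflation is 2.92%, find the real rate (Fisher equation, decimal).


Formula: (1 + r_real) = (1 + r_nom) / (1 + inflation)
Substituting: (1 + r_real) = 1.0805 / 1.0292
(1 + r_real) = 1.049845
r_real = 1.049845 - 1 = 0.049845

0.049845


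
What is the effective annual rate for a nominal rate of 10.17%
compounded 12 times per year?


Formula: EAR = (1 + r/m)^m - 1
Period rate: r/m = 0.1017 / 12 = 0.008475
Compounding: (1 + 0.008475)^12 = 1.106577
EAR = 1.106577 - 1 = 0.106577

0.106577


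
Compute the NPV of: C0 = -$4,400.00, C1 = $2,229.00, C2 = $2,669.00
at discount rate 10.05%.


Formula: NPV = C0 + C1/(1+r) + C2/(1+r)^2
Discount C1: $2,229.00 / (1 + 0.1005) = $2,025.44
Discount C2: $2,669.00 / (1 + 0.1005)^2 = $2,203.78
NPV = -$4,400.00 + $2,025.44 + $2,203.78 = -$170.78

-$170.78


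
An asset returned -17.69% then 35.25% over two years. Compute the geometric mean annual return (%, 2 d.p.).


Formula: Geometric mean = ((1+r1)*(1+r2))^(1/2) - 1
Product: (1 + -0.1769) * (1 + 0.3525) = 0.8231 * 1.3525 = 1.113243
Square root: 1.113243^0.5 = 1.055103
Geometric mean = 1.055103 - 1 = 0.055103
As percentage: 5.51%

5.51%


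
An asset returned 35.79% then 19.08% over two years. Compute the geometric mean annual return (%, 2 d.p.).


Formula: Geometric mean = ((1+r1)*(1+r2))^(1/2) - 1
Product: (1 + 0.3579) * (1 + 0.1908) = 1.3579 * 1.1908 = 1.616987
Square root: 1.616987^0.5 = 1.271608
Geometric mean = 1.271608 - 1 = 0.271608
As percentage: 27.16%

27.16%


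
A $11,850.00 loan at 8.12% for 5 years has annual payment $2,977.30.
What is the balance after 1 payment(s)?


Formula: Balance = PV*(1+r)^k - PMT*((1+r)^k - 1)/r
Growth: (1 + 0.0812)^1 = 1.0812
Accumulated factor: ((1+r)^k - 1)/r = 1.0
Balance = $11,850.00 * 1.0812 - $2,977.30 * 1.0
Balance = $9,834.92

$9,834.92


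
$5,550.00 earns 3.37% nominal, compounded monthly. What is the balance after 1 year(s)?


Formula: FV = P * (1 + r/m)^(m*t)
Period rate: r/m = 0.0337 / 12 = 0.002808
Total periods: m*t = 12 * 1 = 12
Growth factor: (1 + 0.002808)^12 = 1.034225
FV = $5,550.00 * 1.034225 = $5,739.95

$5,739.95
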